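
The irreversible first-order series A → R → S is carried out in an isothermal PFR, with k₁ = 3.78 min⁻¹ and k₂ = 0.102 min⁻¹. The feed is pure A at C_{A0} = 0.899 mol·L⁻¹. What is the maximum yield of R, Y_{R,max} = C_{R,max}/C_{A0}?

0.905

For a first-order series the maximum intermediate yield is C_{R,max}/C_{A0} = (k₁/k₂)^[k₂/(k₂−k₁)].
= (3.78/0.102)^(0.102/(0.102−3.78)) = (37.06)^(-0.02773) = 0.9047.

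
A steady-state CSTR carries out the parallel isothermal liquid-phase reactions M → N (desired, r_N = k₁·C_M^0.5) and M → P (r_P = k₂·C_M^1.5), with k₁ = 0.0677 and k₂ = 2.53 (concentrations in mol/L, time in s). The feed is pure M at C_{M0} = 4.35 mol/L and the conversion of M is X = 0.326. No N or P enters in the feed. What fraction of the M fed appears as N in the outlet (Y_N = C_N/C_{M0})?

Exit C_M = C_{M0}(1−X) = 4.35×0.674 = 2.932 mol/L.
Rates in a CSTR are evaluated at the outlet concentration: r_N = 0.0677×2.932^0.5 = 0.1159, r_P = 2.53×2.932^1.5 = 12.70.
Fraction of consumed M going to N: r_N/(r_N+r_P) = 0.009044.
C_N = 0.009044·C_{M0}·X = 0.009044×4.35×0.326 = 0.0128 mol/L; Y_N = C_N/C_{M0} = 0.00295.

0.00295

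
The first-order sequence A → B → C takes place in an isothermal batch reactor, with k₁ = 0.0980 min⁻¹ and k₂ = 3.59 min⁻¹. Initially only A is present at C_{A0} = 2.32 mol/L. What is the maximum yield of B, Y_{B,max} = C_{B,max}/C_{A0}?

Evaluating C_B at t_opt = ln(k₂/k₁)/(k₂−k₁) gives C_{B,max}/C_{A0} = (k₁/k₂)^[k₂/(k₂−k₁)].
= (0.0980/3.59)^(3.59/(3.59−0.0980)) = (0.02730)^(1.028) = 0.02467.

0.0247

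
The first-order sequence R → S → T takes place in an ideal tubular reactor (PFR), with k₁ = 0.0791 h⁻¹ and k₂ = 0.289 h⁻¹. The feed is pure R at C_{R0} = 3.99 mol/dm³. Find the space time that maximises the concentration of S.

For first-order series the maximum of C_S occurs at τ_opt = ln(k₂/k₁)/(k₂−k₁).
= ln(0.289/0.0791)/(0.289−0.0791) = ln(3.654)/0.2099 = 1.296/0.2099 = 6.17 h.

6.17 h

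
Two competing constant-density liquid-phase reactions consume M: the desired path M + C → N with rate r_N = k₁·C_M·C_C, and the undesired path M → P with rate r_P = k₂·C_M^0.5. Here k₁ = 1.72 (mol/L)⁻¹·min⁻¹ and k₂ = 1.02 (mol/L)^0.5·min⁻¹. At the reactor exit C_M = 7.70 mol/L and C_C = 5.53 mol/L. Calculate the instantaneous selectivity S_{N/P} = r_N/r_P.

S_{N/P} = r_N/r_P = (k₁·C_M·C_C)/(k₂·C_M^0.5) = (k₁/k₂)·C_M^0.5·C_C.
= (1.72×7.700×5.530) / (1.02×7.700^0.5) = 73.24/2.830 = 25.9.
Since the desired path is higher order in M, keeping C_M high (PFR or concentrated feed) favours N.

25.9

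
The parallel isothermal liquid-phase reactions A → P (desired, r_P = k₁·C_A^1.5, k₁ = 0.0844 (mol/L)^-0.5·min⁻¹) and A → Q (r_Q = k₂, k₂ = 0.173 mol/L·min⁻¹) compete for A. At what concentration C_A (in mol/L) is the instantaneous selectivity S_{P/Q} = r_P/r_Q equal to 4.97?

4.70 mol/L

S_{P/Q} = (k₁/k₂)·C_A^1.5 ⇒ C_A = (S·k₂/k₁)^(1/1.5).
= (4.97×0.173/0.0844)^(0.6667) = (10.19)^(0.6667) = 4.70 mol/L.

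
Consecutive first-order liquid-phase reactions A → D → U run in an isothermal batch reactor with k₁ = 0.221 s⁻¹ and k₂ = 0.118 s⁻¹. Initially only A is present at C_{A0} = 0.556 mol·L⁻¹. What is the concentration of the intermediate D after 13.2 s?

Solving the coupled first-order balances gives C_D(t) = [k₁/(k₂−k₁)]·C_{A0}·(e^(−k₁t) − e^(−k₂t)).
e^(−k₁t) = e^(−0.221×13.2) = e^(−2.917) = 0.05408; e^(−k₂t) = e^(−1.558) = 0.2106.
C_D = 0.221×0.556/(0.118−0.221) × (0.05408−0.2106) = (-1.193)×(-0.1566) = 0.1868 mol·L⁻¹.

0.187 mol·L⁻¹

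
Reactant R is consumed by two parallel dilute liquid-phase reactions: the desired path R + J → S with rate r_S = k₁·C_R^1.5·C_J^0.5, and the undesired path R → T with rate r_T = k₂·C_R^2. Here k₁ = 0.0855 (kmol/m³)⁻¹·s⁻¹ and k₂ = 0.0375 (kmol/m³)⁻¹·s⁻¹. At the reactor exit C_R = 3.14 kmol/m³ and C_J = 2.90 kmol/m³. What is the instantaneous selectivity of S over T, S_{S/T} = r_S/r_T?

S_{S/T} = r_S/r_T = (k₁·C_R^1.5·C_J^0.5)/(k₂·C_R^2) = (k₁/k₂)·C_R^-0.5·C_J^0.5.
= (0.0855×3.140^1.5×2.900^0.5) / (0.0375×3.140^2) = 0.8101/0.3697 = 2.19.

2.19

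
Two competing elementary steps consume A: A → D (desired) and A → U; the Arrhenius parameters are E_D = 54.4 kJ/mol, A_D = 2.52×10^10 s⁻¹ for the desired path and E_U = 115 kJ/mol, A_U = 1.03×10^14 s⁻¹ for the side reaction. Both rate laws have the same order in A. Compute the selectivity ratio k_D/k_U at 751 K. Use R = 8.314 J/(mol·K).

4.01

Since both paths have the same order in A, the concentration cancels and S_{D/U} = k_D/k_U = (A_D/A_U)·exp[(E_U−E_D)/(RT)].
(E_U−E_D)/(RT) = (115−54.4)×10³/(8.314×751) = 60600/6244 = 9.706.
k_D/k_U = (2.52×10^10/1.03×10^14)·exp(9.706) = 2.447×10^-4 × 16409 = 4.01.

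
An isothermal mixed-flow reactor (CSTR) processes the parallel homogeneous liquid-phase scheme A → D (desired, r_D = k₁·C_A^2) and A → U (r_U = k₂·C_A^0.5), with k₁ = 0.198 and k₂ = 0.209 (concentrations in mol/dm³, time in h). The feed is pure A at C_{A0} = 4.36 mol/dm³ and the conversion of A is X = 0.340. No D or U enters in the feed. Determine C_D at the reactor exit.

1.22 mol/dm³

Exit C_A = C_{A0}(1−X) = 4.36×0.660 = 2.878 mol/dm³.
A CSTR operates uniformly at the exit composition, giving r_D = 1.640 and r_U = 0.3545 (each k·C_A^n at C_A = 2.878).
Fraction of consumed A going to D: r_D/(r_D+r_U) = 0.8222.
C_D = 0.8222·C_{A0}·X = 0.8222×4.36×0.340 = 1.22 mol/dm³.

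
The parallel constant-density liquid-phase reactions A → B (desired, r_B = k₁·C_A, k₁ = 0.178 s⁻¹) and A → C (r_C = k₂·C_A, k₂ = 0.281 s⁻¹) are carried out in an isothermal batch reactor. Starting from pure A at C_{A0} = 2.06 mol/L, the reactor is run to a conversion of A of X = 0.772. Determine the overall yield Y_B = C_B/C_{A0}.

C_A = C_{A0}(1−X) = 0.4697 mol/L.
Both paths are first order in A, so the instantaneous fraction to B is constant: dC_B/d(−C_A) = k₁/(k₁+k₂) = 0.3878.
C_B = 0.3878·(C_{A0}−C_A) = 0.3878×1.590 = 0.617 mol/L.
Y_B = C_B/C_{A0} = 0.6167/2.06 = 0.299.

0.299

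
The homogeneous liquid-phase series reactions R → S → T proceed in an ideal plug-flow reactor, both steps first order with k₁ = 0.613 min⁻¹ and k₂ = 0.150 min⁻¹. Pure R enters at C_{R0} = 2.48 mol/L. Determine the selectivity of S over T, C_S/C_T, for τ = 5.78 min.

1.14

The intermediate concentration in a first-order A→B→C sequence is C_S = k₁C_{R0}(e^(−k₁τ) − e^(−k₂τ))/(k₂−k₁).
e^(−k₁τ) = e^(−0.613×5.78) = e^(−3.543) = 0.02892; e^(−k₂τ) = e^(−0.8670) = 0.4202.
C_S = 0.613×2.48/(0.150−0.613) × (0.02892−0.4202) = (-3.283)×(-0.3913) = 1.285 mol/L.
C_R = C_{R0}e^(−k₁τ) = 0.07173 mol/L, so C_T = C_{R0}−C_R−C_S = 1.123 mol/L; C_S/C_T = 1.14.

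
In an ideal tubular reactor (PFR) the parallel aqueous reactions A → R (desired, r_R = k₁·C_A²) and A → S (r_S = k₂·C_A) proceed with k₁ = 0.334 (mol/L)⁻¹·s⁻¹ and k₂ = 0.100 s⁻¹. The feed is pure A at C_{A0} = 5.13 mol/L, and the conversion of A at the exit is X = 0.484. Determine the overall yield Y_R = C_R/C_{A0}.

0.448

C_A = C_{A0}(1−X) = 2.647 mol/L.
Along a PFR/batch, dC_S/dC_A = −r_S/(r_R+r_S) = −k₂/(k₂+k₁·C_A).
Integrating from C_{A0} to C_A: C_S = (0.100/0.334)·ln[(0.100+0.334·5.13)/(0.100+0.334·2.65)] = 0.2994·ln(1.813/0.9841) = 0.1830 mol/L.
Then C_R = (C_{A0}−C_A) − C_S = 2.483 − 0.1830 = 2.300 mol/L.
Y_R = C_R/C_{A0} = 2.300/5.13 = 0.448.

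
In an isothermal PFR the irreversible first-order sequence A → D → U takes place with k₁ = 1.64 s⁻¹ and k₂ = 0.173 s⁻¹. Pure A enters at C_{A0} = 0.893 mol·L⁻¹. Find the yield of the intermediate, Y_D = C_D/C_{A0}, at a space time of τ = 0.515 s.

For first-order series with pure A initially, C_D(τ) = k₁C_{A0}/(k₂−k₁)·(e^(−k₁τ) − e^(−k₂τ)).
e^(−k₁τ) = e^(−1.64×0.515) = e^(−0.8446) = 0.4297; e^(−k₂τ) = e^(−0.08909) = 0.9148.
C_D = 1.64×0.893/(0.173−1.64) × (0.4297−0.9148) = (-0.9983)×(-0.4850) = 0.4842 mol·L⁻¹.
Y_D = C_D/C_{A0} = 0.4842/0.893 = 0.542.

0.542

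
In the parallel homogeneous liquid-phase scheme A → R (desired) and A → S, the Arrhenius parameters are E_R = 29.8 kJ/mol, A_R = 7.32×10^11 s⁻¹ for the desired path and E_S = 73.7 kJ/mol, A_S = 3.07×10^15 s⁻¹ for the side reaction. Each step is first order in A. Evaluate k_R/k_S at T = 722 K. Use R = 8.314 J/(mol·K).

0.358

With equal orders, S_{R/S} = k_R/k_S = (A_R/A_S)·exp[(E_S−E_R)/(RT)].
(E_S−E_R)/(RT) = (73.7−29.8)×10³/(8.314×722) = 43900/6003 = 7.313.
k_R/k_S = (7.32×10^11/3.07×10^15)·exp(7.313) = 2.384×10^-4 × 1500 = 0.358.
Since E_R < E_S, lowering the temperature improves selectivity toward R.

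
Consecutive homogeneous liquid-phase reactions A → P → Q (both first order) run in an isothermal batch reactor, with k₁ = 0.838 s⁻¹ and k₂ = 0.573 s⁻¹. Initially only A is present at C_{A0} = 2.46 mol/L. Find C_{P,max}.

Evaluating C_P at t_opt = ln(k₂/k₁)/(k₂−k₁) gives C_{P,max}/C_{A0} = (k₁/k₂)^[k₂/(k₂−k₁)].
= (0.838/0.573)^(0.573/(0.573−0.838)) = (1.462)^(-2.162) = 0.4396.
C_{P,max} = 0.4396×2.46 = 1.08 mol/L.

1.08 mol/L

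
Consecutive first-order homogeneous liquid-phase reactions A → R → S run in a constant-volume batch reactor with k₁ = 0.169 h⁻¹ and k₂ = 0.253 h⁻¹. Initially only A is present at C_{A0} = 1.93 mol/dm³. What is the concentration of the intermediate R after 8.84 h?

0.457 mol/dm³

The intermediate concentration in a first-order A→B→C sequence is C_R = k₁C_{A0}(e^(−k₁t) − e^(−k₂t))/(k₂−k₁).
e^(−k₁t) = e^(−0.169×8.84) = e^(−1.494) = 0.2245; e^(−k₂t) = e^(−2.237) = 0.1068.
C_R = 0.169×1.93/(0.253−0.169) × (0.2245−0.1068) = 3.883×0.1177 = 0.4568 mol/dm³.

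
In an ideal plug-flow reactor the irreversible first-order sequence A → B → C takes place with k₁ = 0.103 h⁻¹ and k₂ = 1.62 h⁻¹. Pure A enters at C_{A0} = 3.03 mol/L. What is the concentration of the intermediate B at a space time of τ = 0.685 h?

Solving the coupled first-order balances gives C_B(τ) = [k₁/(k₂−k₁)]·C_{A0}·(e^(−k₁τ) − e^(−k₂τ)).
e^(−k₁τ) = e^(−0.103×0.685) = e^(−0.07056) = 0.9319; e^(−k₂τ) = e^(−1.110) = 0.3297.
C_B = 0.103×3.03/(1.62−0.103) × (0.9319−0.3297) = 0.2057×0.6022 = 0.1239 mol/L.

0.124 mol/L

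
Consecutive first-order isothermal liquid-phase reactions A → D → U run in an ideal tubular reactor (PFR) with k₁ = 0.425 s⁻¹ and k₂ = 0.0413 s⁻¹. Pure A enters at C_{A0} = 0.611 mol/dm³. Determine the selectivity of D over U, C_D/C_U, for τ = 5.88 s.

5.55

For first-order series with pure A initially, C_D(τ) = k₁C_{A0}/(k₂−k₁)·(e^(−k₁τ) − e^(−k₂τ)).
e^(−k₁τ) = e^(−0.425×5.88) = e^(−2.499) = 0.08217; e^(−k₂τ) = e^(−0.2428) = 0.7844.
C_D = 0.425×0.611/(0.0413−0.425) × (0.08217−0.7844) = (-0.6768)×(-0.7022) = 0.4752 mol/dm³.
C_A = C_{A0}e^(−k₁τ) = 0.05020 mol/dm³, so C_U = C_{A0}−C_A−C_D = 0.08555 mol/dm³; C_D/C_U = 5.55.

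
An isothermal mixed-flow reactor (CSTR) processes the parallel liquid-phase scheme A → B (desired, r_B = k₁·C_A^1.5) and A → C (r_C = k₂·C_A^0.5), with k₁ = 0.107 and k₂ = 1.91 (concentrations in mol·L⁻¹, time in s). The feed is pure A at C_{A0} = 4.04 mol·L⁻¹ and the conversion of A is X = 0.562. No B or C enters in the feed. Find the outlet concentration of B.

Exit C_A = C_{A0}(1−X) = 4.04×0.438 = 1.770 mol·L⁻¹.
Rates in a CSTR are evaluated at the outlet concentration: r_B = 0.107×1.770^1.5 = 0.2519, r_C = 1.91×1.770^0.5 = 2.541.
Fraction of consumed A going to B: r_B/(r_B+r_C) = 0.09019.
C_B = 0.09019·C_{A0}·X = 0.09019×4.04×0.562 = 0.205 mol·L⁻¹.

0.205 mol·L⁻¹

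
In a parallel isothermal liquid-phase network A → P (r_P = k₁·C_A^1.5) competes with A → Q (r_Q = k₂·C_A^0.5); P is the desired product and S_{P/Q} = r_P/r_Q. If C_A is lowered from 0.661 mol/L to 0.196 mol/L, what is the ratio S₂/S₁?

0.297

S_{P/Q} = (k₁/k₂)·C_A, so S₂/S₁ = (C_{A,2}/C_{A,1}).
= 0.196/0.661 = 0.297.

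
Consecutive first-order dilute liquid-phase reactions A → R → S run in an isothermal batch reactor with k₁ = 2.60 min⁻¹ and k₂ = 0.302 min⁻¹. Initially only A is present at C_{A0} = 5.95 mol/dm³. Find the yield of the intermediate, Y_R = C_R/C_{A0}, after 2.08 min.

0.599

The intermediate concentration in a first-order A→B→C sequence is C_R = k₁C_{A0}(e^(−k₁t) − e^(−k₂t))/(k₂−k₁).
e^(−k₁t) = e^(−2.60×2.08) = e^(−5.408) = 0.004481; e^(−k₂t) = e^(−0.6282) = 0.5336.
C_R = 2.60×5.95/(0.302−2.60) × (0.004481−0.5336) = (-6.732)×(-0.5291) = 3.562 mol/dm³.
Y_R = C_R/C_{A0} = 3.562/5.95 = 0.599.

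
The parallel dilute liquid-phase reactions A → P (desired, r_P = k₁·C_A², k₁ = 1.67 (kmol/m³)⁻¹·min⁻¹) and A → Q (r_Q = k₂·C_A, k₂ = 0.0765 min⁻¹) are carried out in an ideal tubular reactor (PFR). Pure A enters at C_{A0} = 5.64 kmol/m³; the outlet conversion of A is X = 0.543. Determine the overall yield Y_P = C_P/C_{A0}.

0.537

C_A = C_{A0}(1−X) = 2.577 kmol/m³.
Along a PFR/batch, dC_Q/dC_A = −r_Q/(r_P+r_Q) = −k₂/(k₂+k₁·C_A).
Integrating from C_{A0} to C_A: C_Q = (0.0765/1.67)·ln[(0.0765+1.67·5.64)/(0.0765+1.67·2.58)] = 0.04581·ln(9.495/4.381) = 0.03543 kmol/m³.
Then C_P = (C_{A0}−C_A) − C_Q = 3.063 − 0.03543 = 3.027 kmol/m³.
Y_P = C_P/C_{A0} = 3.027/5.64 = 0.537.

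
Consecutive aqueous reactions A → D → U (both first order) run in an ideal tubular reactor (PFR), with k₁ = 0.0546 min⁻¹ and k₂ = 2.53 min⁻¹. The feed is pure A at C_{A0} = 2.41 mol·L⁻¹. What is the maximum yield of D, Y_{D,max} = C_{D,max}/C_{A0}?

For a first-order series the maximum intermediate yield is C_{D,max}/C_{A0} = (k₁/k₂)^[k₂/(k₂−k₁)].
= (0.0546/2.53)^(2.53/(2.53−0.0546)) = (0.02158)^(1.022) = 0.01983.

0.0198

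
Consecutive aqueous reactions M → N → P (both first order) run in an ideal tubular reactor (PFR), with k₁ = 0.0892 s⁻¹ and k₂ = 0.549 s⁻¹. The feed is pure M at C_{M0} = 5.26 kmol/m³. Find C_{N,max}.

At the optimum, C_{N,max}/C_{M0} = (k₁/k₂)^[k₂/(k₂−k₁)].
= (0.0892/0.549)^(0.549/(0.549−0.0892)) = (0.1625)^(1.194) = 0.1142.
C_{N,max} = 0.1142×5.26 = 0.601 kmol/m³.

0.601 kmol/m³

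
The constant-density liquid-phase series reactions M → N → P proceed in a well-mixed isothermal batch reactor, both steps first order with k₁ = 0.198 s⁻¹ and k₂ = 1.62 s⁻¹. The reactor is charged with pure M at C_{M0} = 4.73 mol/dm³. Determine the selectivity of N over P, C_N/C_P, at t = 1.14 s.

For first-order series with pure M initially, C_N(t) = k₁C_{M0}/(k₂−k₁)·(e^(−k₁t) − e^(−k₂t)).
e^(−k₁t) = e^(−0.198×1.14) = e^(−0.2257) = 0.7979; e^(−k₂t) = e^(−1.847) = 0.1577.
C_N = 0.198×4.73/(1.62−0.198) × (0.7979−0.1577) = 0.6586×0.6402 = 0.4216 mol/dm³.
C_M = C_{M0}e^(−k₁t) = 3.774 mol/dm³, so C_P = C_{M0}−C_M−C_N = 0.5341 mol/dm³; C_N/C_P = 0.789.

0.789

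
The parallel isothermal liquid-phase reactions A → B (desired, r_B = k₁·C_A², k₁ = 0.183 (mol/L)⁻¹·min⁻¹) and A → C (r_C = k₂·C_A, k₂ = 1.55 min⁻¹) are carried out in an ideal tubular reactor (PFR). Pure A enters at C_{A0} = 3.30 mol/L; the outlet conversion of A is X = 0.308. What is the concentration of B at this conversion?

C_A = C_{A0}(1−X) = 2.284 mol/L.
Along a PFR/batch, dC_C/dC_A = −r_C/(r_B+r_C) = −k₂/(k₂+k₁·C_A).
Integrating from C_{A0} to C_A: C_C = (1.55/0.183)·ln[(1.55+0.183·3.30)/(1.55+0.183·2.28)] = 8.470·ln(2.154/1.968) = 0.7650 mol/L.
Then C_B = (C_{A0}−C_A) − C_C = 1.016 − 0.7650 = 0.2514 mol/L.

0.251 mol/L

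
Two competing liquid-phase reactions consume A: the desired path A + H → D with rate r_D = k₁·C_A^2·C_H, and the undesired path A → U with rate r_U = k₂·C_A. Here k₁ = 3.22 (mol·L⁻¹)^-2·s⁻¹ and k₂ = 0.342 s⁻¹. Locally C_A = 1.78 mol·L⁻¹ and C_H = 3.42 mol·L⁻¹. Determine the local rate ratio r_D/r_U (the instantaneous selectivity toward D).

S_{D/U} = r_D/r_U = (k₁·C_A^2·C_H)/(k₂·C_A) = (k₁/k₂)·C_A·C_H.
= (3.22×1.780^2×3.420) / (0.342×1.780) = 34.89/0.6088 = 57.3.
Since the desired path is higher order in A, keeping C_A high (PFR or concentrated feed) favours D.

57.3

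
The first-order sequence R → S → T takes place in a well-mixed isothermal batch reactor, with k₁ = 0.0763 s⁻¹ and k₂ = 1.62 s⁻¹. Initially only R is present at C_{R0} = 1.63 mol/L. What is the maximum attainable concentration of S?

At the optimum, C_{S,max}/C_{R0} = (k₁/k₂)^[k₂/(k₂−k₁)].
= (0.0763/1.62)^(1.62/(1.62−0.0763)) = (0.04710)^(1.049) = 0.04050.
C_{S,max} = 0.04050×1.63 = 0.0660 mol/L.

0.0660 mol/L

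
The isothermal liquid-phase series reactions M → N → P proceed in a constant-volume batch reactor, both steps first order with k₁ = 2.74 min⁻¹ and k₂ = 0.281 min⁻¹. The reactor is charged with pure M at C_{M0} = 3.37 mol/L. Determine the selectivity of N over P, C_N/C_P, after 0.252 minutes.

For first-order series with pure M initially, C_N(t) = k₁C_{M0}/(k₂−k₁)·(e^(−k₁t) − e^(−k₂t)).
e^(−k₁t) = e^(−2.74×0.252) = e^(−0.6905) = 0.5013; e^(−k₂t) = e^(−0.07081) = 0.9316.
C_N = 2.74×3.37/(0.281−2.74) × (0.5013−0.9316) = (-3.755)×(-0.4303) = 1.616 mol/L.
C_M = C_{M0}e^(−k₁t) = 1.690 mol/L, so C_P = C_{M0}−C_M−C_N = 0.06467 mol/L; C_N/C_P = 25.0.

25.0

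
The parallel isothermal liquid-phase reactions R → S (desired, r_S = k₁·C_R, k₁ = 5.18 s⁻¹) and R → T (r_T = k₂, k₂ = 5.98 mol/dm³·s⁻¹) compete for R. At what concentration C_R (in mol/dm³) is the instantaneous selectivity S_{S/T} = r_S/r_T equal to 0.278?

S_{S/T} = (k₁/k₂)·C_R ⇒ C_R = S·k₂/k₁.
= 0.278×5.98/5.18 = 0.321 mol/dm³.

0.321 mol/dm³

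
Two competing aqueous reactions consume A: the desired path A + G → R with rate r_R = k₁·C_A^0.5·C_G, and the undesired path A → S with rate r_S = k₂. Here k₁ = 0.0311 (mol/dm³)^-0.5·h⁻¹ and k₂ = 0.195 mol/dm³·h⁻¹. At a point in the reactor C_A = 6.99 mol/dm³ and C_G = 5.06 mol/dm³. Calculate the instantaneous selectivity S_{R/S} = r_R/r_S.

S_{R/S} = r_R/r_S = (k₁·C_A^0.5·C_G)/(k₂) = (k₁/k₂)·C_A^0.5·C_G.
= (0.0311×6.990^0.5×5.060) / (0.195) = 0.4161/0.1950 = 2.13.

2.13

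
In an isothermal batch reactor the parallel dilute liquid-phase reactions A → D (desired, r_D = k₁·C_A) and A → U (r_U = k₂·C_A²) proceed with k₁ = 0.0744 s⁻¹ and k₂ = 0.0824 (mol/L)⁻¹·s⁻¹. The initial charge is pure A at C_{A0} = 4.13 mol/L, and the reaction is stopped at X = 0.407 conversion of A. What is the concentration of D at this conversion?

C_A = C_{A0}(1−X) = 2.449 mol/L.
Along a PFR/batch, dC_D/dC_A = −r_D/(r_D+r_U) = −k₁/(k₁+k₂·C_A).
Integrating from C_{A0} to C_A: C_D = (0.0744/0.0824)·ln[(0.0744+0.0824·4.13)/(0.0744+0.0824·2.45)] = 0.9029·ln(0.4147/0.2762) = 0.3670 mol/L.

0.367 mol/L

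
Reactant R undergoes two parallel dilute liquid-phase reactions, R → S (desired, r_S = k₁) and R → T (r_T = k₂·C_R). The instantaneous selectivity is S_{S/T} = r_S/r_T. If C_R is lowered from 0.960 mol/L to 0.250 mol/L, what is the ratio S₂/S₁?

S_{S/T} = (k₁/k₂)·C_R⁻¹, so S₂/S₁ = (C_{R,2}/C_{R,1})⁻¹.
= 0.960/0.250 = 3.84.

3.84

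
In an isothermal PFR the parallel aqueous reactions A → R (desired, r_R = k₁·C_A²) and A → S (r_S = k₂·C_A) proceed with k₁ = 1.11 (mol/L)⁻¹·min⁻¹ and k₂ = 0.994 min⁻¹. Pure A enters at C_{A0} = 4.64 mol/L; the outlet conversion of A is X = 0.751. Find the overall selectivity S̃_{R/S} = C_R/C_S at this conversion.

C_A = C_{A0}(1−X) = 1.155 mol/L.
Along a PFR/batch, dC_S/dC_A = −r_S/(r_R+r_S) = −k₂/(k₂+k₁·C_A).
Integrating from C_{A0} to C_A: C_S = (0.994/1.11)·ln[(0.994+1.11·4.64)/(0.994+1.11·1.16)] = 0.8955·ln(6.144/2.276) = 0.8892 mol/L.
Then C_R = (C_{A0}−C_A) − C_S = 3.485 − 0.8892 = 2.595 mol/L.
S̃_{R/S} = C_R/C_S = 2.595/0.8892 = 2.92.

2.92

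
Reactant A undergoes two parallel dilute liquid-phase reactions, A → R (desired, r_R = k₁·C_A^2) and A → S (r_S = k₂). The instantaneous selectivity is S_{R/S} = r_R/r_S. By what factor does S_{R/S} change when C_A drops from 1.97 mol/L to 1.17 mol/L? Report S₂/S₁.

S_{R/S} = (k₁/k₂)·C_A^2, so S₂/S₁ = (C_{A,2}/C_{A,1})^2.
= (1.17/1.97)^2 = (0.5939)^2 = 0.353.
Selectivity toward R falls as C_A falls — high-concentration operation is favoured.

0.353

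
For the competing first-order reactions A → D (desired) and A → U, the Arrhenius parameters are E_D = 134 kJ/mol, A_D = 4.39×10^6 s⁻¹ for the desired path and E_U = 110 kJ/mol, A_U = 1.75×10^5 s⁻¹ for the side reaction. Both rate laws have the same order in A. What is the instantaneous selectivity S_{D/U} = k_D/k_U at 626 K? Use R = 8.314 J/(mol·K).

0.249

k_D/k_U = (A_D/A_U)·exp[−(E_D−E_U)/(RT)] = (A_D/A_U)·exp[(E_U−E_D)/(RT)].
(E_U−E_D)/(RT) = (110−134)×10³/(8.314×626) = -24000/5205 = -4.611.
k_D/k_U = (4.39×10^6/1.75×10^5)·exp(-4.611) = 25.09 × 0.009939 = 0.249.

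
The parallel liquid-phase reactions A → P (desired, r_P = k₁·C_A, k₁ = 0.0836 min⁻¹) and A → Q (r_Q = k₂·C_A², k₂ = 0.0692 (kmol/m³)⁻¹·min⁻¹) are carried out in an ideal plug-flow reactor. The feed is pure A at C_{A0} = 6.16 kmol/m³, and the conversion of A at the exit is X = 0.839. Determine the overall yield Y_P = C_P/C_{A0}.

C_A = C_{A0}(1−X) = 0.9918 kmol/m³.
Along a PFR/batch, dC_P/dC_A = −r_P/(r_P+r_Q) = −k₁/(k₁+k₂·C_A).
Integrating from C_{A0} to C_A: C_P = (0.0836/0.0692)·ln[(0.0836+0.0692·6.16)/(0.0836+0.0692·0.992)] = 1.208·ln(0.5099/0.1522) = 1.460 kmol/m³.
Y_P = C_P/C_{A0} = 1.460/6.16 = 0.237.

0.237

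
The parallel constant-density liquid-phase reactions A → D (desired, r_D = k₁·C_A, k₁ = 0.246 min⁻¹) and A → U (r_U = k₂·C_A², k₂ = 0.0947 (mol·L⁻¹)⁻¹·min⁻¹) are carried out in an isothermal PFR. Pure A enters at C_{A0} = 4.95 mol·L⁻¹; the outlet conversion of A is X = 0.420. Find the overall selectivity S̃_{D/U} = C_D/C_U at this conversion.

C_A = C_{A0}(1−X) = 2.871 mol·L⁻¹.
Along a PFR/batch, dC_D/dC_A = −r_D/(r_D+r_U) = −k₁/(k₁+k₂·C_A).
Integrating from C_{A0} to C_A: C_D = (0.246/0.0947)·ln[(0.246+0.0947·4.95)/(0.246+0.0947·2.87)] = 2.598·ln(0.7148/0.5179) = 0.8370 mol·L⁻¹.
C_U = (C_{A0}−C_A)−C_D = 1.242 mol·L⁻¹; S̃_{D/U} = 0.8370/1.242 = 0.674.

0.674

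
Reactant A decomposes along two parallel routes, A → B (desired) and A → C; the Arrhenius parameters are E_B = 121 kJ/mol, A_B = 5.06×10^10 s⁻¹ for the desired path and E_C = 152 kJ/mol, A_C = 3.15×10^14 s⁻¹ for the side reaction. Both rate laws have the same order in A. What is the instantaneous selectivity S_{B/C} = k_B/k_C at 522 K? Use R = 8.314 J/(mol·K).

0.203

Since both paths have the same order in A, the concentration cancels and S_{B/C} = k_B/k_C = (A_B/A_C)·exp[(E_C−E_B)/(RT)].
(E_C−E_B)/(RT) = (152−121)×10³/(8.314×522) = 31000/4340 = 7.143.
k_B/k_C = (5.06×10^10/3.15×10^14)·exp(7.143) = 1.606×10^-4 × 1265 = 0.203.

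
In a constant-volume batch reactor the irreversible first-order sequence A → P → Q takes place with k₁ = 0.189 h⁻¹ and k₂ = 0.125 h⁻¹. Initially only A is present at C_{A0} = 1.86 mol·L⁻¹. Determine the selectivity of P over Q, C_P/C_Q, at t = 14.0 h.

0.486

The intermediate concentration in a first-order A→B→C sequence is C_P = k₁C_{A0}(e^(−k₁t) − e^(−k₂t))/(k₂−k₁).
e^(−k₁t) = e^(−0.189×14.0) = e^(−2.646) = 0.07093; e^(−k₂t) = e^(−1.750) = 0.1738.
C_P = 0.189×1.86/(0.125−0.189) × (0.07093−0.1738) = (-5.493)×(-0.1028) = 0.5649 mol·L⁻¹.
C_A = C_{A0}e^(−k₁t) = 0.1319 mol·L⁻¹, so C_Q = C_{A0}−C_A−C_P = 1.163 mol·L⁻¹; C_P/C_Q = 0.486.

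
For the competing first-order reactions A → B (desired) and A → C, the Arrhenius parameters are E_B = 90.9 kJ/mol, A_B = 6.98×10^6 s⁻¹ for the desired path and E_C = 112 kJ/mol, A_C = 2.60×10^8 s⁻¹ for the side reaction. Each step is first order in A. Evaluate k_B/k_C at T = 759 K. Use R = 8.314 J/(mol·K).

Since both paths have the same order in A, the concentration cancels and S_{B/C} = k_B/k_C = (A_B/A_C)·exp[(E_C−E_B)/(RT)].
(E_C−E_B)/(RT) = (112−90.9)×10³/(8.314×759) = 21100/6310 = 3.344.
k_B/k_C = (6.98×10^6/2.60×10^8)·exp(3.344) = 0.02685 × 28.32 = 0.760.

0.760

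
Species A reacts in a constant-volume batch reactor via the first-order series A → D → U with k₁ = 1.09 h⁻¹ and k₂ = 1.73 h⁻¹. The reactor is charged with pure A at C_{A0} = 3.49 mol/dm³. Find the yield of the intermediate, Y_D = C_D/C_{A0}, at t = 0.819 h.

0.285

The intermediate concentration in a first-order A→B→C sequence is C_D = k₁C_{A0}(e^(−k₁t) − e^(−k₂t))/(k₂−k₁).
e^(−k₁t) = e^(−1.09×0.819) = e^(−0.8927) = 0.4095; e^(−k₂t) = e^(−1.417) = 0.2425.
C_D = 1.09×3.49/(1.73−1.09) × (0.4095−0.2425) = 5.944×0.1671 = 0.9931 mol/dm³.
Y_D = C_D/C_{A0} = 0.9931/3.49 = 0.285.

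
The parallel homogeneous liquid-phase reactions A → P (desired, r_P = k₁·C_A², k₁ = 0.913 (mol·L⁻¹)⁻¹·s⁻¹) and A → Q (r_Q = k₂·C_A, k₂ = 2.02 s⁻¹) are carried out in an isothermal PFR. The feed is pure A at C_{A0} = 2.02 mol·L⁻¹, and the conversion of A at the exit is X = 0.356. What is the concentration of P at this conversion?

0.307 mol·L⁻¹

C_A = C_{A0}(1−X) = 1.301 mol·L⁻¹.
Along a PFR/batch, dC_Q/dC_A = −r_Q/(r_P+r_Q) = −k₂/(k₂+k₁·C_A).
Integrating from C_{A0} to C_A: C_Q = (2.02/0.913)·ln[(2.02+0.913·2.02)/(2.02+0.913·1.30)] = 2.212·ln(3.864/3.208) = 0.4120 mol·L⁻¹.
Then C_P = (C_{A0}−C_A) − C_Q = 0.7191 − 0.4120 = 0.3071 mol·L⁻¹.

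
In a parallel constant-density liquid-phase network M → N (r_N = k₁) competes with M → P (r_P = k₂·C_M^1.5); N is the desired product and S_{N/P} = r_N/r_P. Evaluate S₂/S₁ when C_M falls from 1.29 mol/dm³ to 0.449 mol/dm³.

S_{N/P} = (k₁/k₂)·C_M^-1.5, so S₂/S₁ = (C_{M,2}/C_{M,1})^-1.5.
= (0.449/1.29)^(-1.5) = (0.3481)^(-1.5) = 4.87.
Selectivity toward N rises as C_M falls — low-concentration operation is favoured.

4.87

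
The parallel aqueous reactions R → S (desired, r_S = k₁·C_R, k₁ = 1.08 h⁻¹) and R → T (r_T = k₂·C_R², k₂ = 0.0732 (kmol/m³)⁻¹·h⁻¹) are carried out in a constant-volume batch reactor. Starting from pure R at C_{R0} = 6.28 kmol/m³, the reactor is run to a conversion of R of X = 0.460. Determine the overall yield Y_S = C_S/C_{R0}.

C_R = C_{R0}(1−X) = 3.391 kmol/m³.
Along a PFR/batch, dC_S/dC_R = −r_S/(r_S+r_T) = −k₁/(k₁+k₂·C_R).
Integrating from C_{R0} to C_R: C_S = (1.08/0.0732)·ln[(1.08+0.0732·6.28)/(1.08+0.0732·3.39)] = 14.75·ln(1.540/1.328) = 2.180 kmol/m³.
Y_S = C_S/C_{R0} = 2.180/6.28 = 0.347.

0.347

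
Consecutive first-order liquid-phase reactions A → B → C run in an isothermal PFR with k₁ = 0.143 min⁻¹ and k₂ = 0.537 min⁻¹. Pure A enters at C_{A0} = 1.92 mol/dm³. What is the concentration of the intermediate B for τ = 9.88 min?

Solving the coupled first-order balances gives C_B(τ) = [k₁/(k₂−k₁)]·C_{A0}·(e^(−k₁τ) − e^(−k₂τ)).
e^(−k₁τ) = e^(−0.143×9.88) = e^(−1.413) = 0.2435; e^(−k₂τ) = e^(−5.306) = 0.004964.
C_B = 0.143×1.92/(0.537−0.143) × (0.2435−0.004964) = 0.6969×0.2385 = 0.1662 mol/dm³.

0.166 mol/dm³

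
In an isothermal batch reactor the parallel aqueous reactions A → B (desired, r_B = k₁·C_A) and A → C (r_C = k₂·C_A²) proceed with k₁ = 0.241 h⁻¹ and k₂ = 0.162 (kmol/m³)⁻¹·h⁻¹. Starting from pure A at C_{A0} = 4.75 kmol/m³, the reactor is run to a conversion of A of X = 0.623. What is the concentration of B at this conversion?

0.957 kmol/m³

C_A = C_{A0}(1−X) = 1.791 kmol/m³.
Along a PFR/batch, dC_B/dC_A = −r_B/(r_B+r_C) = −k₁/(k₁+k₂·C_A).
Integrating from C_{A0} to C_A: C_B = (0.241/0.162)·ln[(0.241+0.162·4.75)/(0.241+0.162·1.79)] = 1.488·ln(1.010/0.5311) = 0.9569 kmol/m³.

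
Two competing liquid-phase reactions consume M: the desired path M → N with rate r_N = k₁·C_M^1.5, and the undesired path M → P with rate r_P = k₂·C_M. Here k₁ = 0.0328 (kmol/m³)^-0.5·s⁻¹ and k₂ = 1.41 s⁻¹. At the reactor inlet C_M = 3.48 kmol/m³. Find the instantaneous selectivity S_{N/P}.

S_{N/P} = r_N/r_P = (k₁·C_M^1.5)/(k₂·C_M) = (k₁/k₂)·C_M^0.5.
= (0.0328×3.480^1.5) / (1.41×3.480) = 0.2129/4.907 = 0.0434.

0.0434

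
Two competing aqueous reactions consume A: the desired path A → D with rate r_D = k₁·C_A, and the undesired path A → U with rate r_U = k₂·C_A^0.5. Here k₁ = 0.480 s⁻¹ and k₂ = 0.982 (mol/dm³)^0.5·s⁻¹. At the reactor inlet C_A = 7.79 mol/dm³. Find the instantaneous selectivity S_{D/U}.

1.36

S_{D/U} = r_D/r_U = (k₁·C_A)/(k₂·C_A^0.5) = (k₁/k₂)·C_A^0.5.
= (0.480×7.790) / (0.982×7.790^0.5) = 3.739/2.741 = 1.36.
Since the desired path is higher order in A, keeping C_A high (PFR or concentrated feed) favours D.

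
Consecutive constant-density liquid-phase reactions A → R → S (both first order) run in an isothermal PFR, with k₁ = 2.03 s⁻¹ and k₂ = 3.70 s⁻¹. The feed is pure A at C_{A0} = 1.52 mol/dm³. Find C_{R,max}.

Evaluating C_R at τ_opt = ln(k₂/k₁)/(k₂−k₁) gives C_{R,max}/C_{A0} = (k₁/k₂)^[k₂/(k₂−k₁)].
= (2.03/3.70)^(3.70/(3.70−2.03)) = (0.5486)^(2.216) = 0.2645.
C_{R,max} = 0.2645×1.52 = 0.402 mol/dm³.

0.402 mol/dm³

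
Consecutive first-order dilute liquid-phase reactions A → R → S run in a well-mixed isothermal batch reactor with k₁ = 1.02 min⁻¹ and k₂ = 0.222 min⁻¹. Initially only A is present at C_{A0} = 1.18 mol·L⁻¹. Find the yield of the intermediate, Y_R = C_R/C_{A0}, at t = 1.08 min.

0.581

For first-order series with pure A initially, C_R(t) = k₁C_{A0}/(k₂−k₁)·(e^(−k₁t) − e^(−k₂t)).
e^(−k₁t) = e^(−1.02×1.08) = e^(−1.102) = 0.3323; e^(−k₂t) = e^(−0.2398) = 0.7868.
C_R = 1.02×1.18/(0.222−1.02) × (0.3323−0.7868) = (-1.508)×(-0.4545) = 0.6855 mol·L⁻¹.
Y_R = C_R/C_{A0} = 0.6855/1.18 = 0.581.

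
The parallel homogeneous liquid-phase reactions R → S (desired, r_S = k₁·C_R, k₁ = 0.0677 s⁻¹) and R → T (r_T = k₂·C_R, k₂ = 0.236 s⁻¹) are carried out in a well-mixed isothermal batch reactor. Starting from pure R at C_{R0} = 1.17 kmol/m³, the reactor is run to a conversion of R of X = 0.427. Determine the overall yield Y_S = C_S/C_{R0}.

C_R = C_{R0}(1−X) = 0.6704 kmol/m³.
Both paths are first order in R, so the instantaneous fraction to S is constant: dC_S/d(−C_R) = k₁/(k₁+k₂) = 0.2229.
C_S = 0.2229·(C_{R0}−C_R) = 0.2229×0.4996 = 0.111 kmol/m³.
Y_S = C_S/C_{R0} = 0.1114/1.17 = 0.0952.

0.0952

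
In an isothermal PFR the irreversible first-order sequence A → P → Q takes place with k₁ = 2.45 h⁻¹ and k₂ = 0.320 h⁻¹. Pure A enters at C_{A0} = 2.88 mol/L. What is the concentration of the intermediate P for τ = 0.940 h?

2.12 mol/L

For first-order series with pure A initially, C_P(τ) = k₁C_{A0}/(k₂−k₁)·(e^(−k₁τ) − e^(−k₂τ)).
e^(−k₁τ) = e^(−2.45×0.940) = e^(−2.303) = 0.09996; e^(−k₂τ) = e^(−0.3008) = 0.7402.
C_P = 2.45×2.88/(0.320−2.45) × (0.09996−0.7402) = (-3.313)×(-0.6403) = 2.121 mol/L.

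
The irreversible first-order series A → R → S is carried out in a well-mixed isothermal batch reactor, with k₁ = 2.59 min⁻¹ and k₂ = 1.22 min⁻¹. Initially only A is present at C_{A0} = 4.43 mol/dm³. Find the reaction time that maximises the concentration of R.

Setting dC_R/dt = 0 gives t_opt = ln(k₂/k₁)/(k₂−k₁).
= ln(1.22/2.59)/(1.22−2.59) = ln(0.4710)/-1.370 = -0.7528/-1.370 = 0.549 min.

0.549 min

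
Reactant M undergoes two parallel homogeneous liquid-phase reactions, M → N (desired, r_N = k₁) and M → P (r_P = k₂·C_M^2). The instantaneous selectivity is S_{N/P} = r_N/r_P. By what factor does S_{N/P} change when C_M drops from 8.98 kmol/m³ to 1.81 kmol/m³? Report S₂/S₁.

S_{N/P} = (k₁/k₂)·C_M^-2, so S₂/S₁ = (C_{M,2}/C_{M,1})^-2.
= (1.81/8.98)^(-2) = (0.2016)^(-2) = 24.6.
Selectivity toward N rises as C_M falls — low-concentration operation is favoured.

24.6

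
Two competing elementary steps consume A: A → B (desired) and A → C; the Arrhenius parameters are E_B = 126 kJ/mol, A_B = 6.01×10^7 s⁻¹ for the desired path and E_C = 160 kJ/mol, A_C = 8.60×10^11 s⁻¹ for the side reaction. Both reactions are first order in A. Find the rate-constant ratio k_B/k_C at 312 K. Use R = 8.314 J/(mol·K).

34.4

With equal orders, S_{B/C} = k_B/k_C = (A_B/A_C)·exp[(E_C−E_B)/(RT)].
(E_C−E_B)/(RT) = (160−126)×10³/(8.314×312) = 34000/2594 = 13.11.
k_B/k_C = (6.01×10^7/8.60×10^11)·exp(13.11) = 6.988×10^-5 × 4.925×10^5 = 34.4.
Since E_B < E_C, lowering the temperature improves selectivity toward B.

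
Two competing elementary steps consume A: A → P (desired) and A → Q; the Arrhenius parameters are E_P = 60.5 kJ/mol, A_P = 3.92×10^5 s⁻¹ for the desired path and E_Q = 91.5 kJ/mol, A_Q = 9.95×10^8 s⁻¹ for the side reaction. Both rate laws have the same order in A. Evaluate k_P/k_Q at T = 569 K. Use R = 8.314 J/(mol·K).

0.276

Since both paths have the same order in A, the concentration cancels and S_{P/Q} = k_P/k_Q = (A_P/A_Q)·exp[(E_Q−E_P)/(RT)].
(E_Q−E_P)/(RT) = (91.5−60.5)×10³/(8.314×569) = 31000/4731 = 6.553.
k_P/k_Q = (3.92×10^5/9.95×10^8)·exp(6.553) = 3.940×10^-4 × 701.3 = 0.276.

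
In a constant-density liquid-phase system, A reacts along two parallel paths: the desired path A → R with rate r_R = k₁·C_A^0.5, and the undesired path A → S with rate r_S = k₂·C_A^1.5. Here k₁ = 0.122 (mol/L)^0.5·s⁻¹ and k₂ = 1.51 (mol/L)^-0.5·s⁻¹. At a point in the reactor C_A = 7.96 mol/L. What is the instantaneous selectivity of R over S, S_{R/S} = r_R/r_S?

0.0102

S_{R/S} = r_R/r_S = (k₁·C_A^0.5)/(k₂·C_A^1.5) = (k₁/k₂)·C_A⁻¹.
= (0.122×7.960^0.5) / (1.51×7.960^1.5) = 0.3442/33.91 = 0.0102.
The undesired path is higher order in A, so low C_A (CSTR or dilute feed) favours R.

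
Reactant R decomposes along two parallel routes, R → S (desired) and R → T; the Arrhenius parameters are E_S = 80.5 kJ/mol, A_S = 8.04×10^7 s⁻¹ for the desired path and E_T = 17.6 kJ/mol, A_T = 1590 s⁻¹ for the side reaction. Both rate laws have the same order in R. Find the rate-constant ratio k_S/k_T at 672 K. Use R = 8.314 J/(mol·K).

With equal orders, S_{S/T} = k_S/k_T = (A_S/A_T)·exp[(E_T−E_S)/(RT)].
(E_T−E_S)/(RT) = (17.6−80.5)×10³/(8.314×672) = -62900/5587 = -11.26.
k_S/k_T = (8.04×10^7/1590)·exp(-11.26) = 50566 × 1.290×10^-5 = 0.652.
Since E_S > E_T, raising the temperature improves selectivity toward S.

0.652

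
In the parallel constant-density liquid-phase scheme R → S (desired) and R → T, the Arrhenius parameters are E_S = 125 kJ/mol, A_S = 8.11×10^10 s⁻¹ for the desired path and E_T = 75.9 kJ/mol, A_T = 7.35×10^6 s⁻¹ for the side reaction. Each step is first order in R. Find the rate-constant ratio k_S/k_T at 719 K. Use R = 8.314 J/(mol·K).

k_S/k_T = (A_S/A_T)·exp[−(E_S−E_T)/(RT)] = (A_S/A_T)·exp[(E_T−E_S)/(RT)].
(E_T−E_S)/(RT) = (75.9−125)×10³/(8.314×719) = -49100/5978 = -8.214.
k_S/k_T = (8.11×10^10/7.35×10^6)·exp(-8.214) = 11034 × 2.709×10^-4 = 2.99.

2.99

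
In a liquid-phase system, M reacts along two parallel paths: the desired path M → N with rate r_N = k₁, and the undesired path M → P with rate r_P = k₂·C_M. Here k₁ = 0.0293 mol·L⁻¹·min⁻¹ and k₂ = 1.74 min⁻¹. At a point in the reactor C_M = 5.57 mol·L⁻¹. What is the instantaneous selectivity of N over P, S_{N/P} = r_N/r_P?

S_{N/P} = r_N/r_P = (k₁)/(k₂·C_M) = (k₁/k₂)·C_M⁻¹.
= (0.0293) / (1.74×5.570) = 0.02930/9.692 = 0.00302.
The undesired path is higher order in M, so low C_M (CSTR or dilute feed) favours N.

0.00302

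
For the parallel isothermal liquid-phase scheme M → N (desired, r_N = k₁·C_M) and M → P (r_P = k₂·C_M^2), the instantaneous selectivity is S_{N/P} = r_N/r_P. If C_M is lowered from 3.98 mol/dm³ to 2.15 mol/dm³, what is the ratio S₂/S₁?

1.85

S_{N/P} = (k₁/k₂)·C_M⁻¹, so S₂/S₁ = (C_{M,2}/C_{M,1})⁻¹.
= 3.98/2.15 = 1.85.
Selectivity toward N rises as C_M falls — low-concentration operation is favoured.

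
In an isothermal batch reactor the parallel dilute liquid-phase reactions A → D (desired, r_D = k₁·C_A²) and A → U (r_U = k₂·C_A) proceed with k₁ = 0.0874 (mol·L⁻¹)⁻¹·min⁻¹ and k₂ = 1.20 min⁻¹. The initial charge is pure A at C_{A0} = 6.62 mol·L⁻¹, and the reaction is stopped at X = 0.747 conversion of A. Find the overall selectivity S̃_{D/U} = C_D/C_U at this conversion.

0.294

C_A = C_{A0}(1−X) = 1.675 mol·L⁻¹.
Along a PFR/batch, dC_U/dC_A = −r_U/(r_D+r_U) = −k₂/(k₂+k₁·C_A).
Integrating from C_{A0} to C_A: C_U = (1.20/0.0874)·ln[(1.20+0.0874·6.62)/(1.20+0.0874·1.67)] = 13.73·ln(1.779/1.346) = 3.822 mol·L⁻¹.
Then C_D = (C_{A0}−C_A) − C_U = 4.945 − 3.822 = 1.123 mol·L⁻¹.
S̃_{D/U} = C_D/C_U = 1.123/3.822 = 0.294.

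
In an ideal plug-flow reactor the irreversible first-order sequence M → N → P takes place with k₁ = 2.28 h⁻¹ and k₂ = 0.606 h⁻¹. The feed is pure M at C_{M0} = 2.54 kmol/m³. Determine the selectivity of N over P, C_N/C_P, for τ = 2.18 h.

0.554

Solving the coupled first-order balances gives C_N(τ) = [k₁/(k₂−k₁)]·C_{M0}·(e^(−k₁τ) − e^(−k₂τ)).
e^(−k₁τ) = e^(−2.28×2.18) = e^(−4.970) = 0.006940; e^(−k₂τ) = e^(−1.321) = 0.2668.
C_N = 2.28×2.54/(0.606−2.28) × (0.006940−0.2668) = (-3.459)×(-0.2599) = 0.8991 kmol/m³.
C_M = C_{M0}e^(−k₁τ) = 0.01763 kmol/m³, so C_P = C_{M0}−C_M−C_N = 1.623 kmol/m³; C_N/C_P = 0.554.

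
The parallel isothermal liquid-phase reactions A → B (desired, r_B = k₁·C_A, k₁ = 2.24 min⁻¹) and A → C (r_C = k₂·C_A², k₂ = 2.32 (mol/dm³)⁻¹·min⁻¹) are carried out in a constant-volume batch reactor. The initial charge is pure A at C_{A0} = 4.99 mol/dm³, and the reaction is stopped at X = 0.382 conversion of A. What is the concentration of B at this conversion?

C_A = C_{A0}(1−X) = 3.084 mol/dm³.
Along a PFR/batch, dC_B/dC_A = −r_B/(r_B+r_C) = −k₁/(k₁+k₂·C_A).
Integrating from C_{A0} to C_A: C_B = (2.24/2.32)·ln[(2.24+2.32·4.99)/(2.24+2.32·3.08)] = 0.9655·ln(13.82/9.394) = 0.3725 mol/dm³.

0.372 mol/dm³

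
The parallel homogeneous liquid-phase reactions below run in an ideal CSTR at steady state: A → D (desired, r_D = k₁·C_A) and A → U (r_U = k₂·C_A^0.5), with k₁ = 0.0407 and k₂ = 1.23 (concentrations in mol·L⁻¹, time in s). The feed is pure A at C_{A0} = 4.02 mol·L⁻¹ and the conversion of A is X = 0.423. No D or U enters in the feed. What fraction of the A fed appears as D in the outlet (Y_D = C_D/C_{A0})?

Exit C_A = C_{A0}(1−X) = 4.02×0.577 = 2.320 mol·L⁻¹.
Rates in a CSTR are evaluated at the outlet concentration: r_D = 0.0407×2.320 = 0.09441, r_U = 1.23×2.320^0.5 = 1.873.
Fraction of consumed A going to D: r_D/(r_D+r_U) = 0.04798.
C_D = 0.04798·C_{A0}·X = 0.04798×4.02×0.423 = 0.0816 mol·L⁻¹; Y_D = C_D/C_{A0} = 0.0203.

0.0203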